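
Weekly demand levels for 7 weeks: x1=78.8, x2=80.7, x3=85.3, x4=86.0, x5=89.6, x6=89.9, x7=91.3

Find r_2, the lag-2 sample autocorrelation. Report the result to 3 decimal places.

Mean x̄ = (78.8 + 80.7 + 85.3 + 86.0 + 89.6 + 89.9 + 91.3)/7 = 85.9429
Deviations from mean: -7.1429, -5.2429, -0.6429, 0.0571, 3.6571, 3.9571, 5.3571
Σ(x_t−x̄)(x_{t+2}−x̄) = (4.5918) + (-0.2996) + (-2.3510) + (0.2261) + (19.5918) = 21.7592
Denominator Σ(x_t−x̄)² = 136.6571
r_2 = 21.7592 / 136.6571 = 0.159

0.159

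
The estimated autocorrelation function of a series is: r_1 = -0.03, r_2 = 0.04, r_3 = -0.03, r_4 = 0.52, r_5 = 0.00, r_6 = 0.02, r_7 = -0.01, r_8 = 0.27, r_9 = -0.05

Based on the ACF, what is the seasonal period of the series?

4

The largest autocorrelation is r_4 = 0.52, with a weaker echo at lag 8 (0.27); the remaining lags stay at or below 0.04.
The dominant spike at lag 4 indicates a seasonal period of 4.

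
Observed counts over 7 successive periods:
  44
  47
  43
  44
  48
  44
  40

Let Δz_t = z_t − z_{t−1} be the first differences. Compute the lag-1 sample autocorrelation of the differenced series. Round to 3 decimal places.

-0.202

First differences Δz: 3, -4, 1, 4, -4, -4
Mean of differences = -0.6667
Numerator Σ(Δz_t−Δz̄)(Δz_{t+1}−Δz̄) = -14.4444
Denominator Σ(Δz_t−Δz̄)² = 71.3333
r_1(Δz) = -14.4444 / 71.3333 = -0.202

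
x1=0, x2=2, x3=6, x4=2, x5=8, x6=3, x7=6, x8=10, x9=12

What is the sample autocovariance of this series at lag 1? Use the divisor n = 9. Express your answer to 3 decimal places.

3.435

Mean x̄ = (0 + 2 + 6 + 2 + 8 + 3 + 6 + 10 + 12)/9 = 5.4444
Σ_{t=1}^{8}(x_t−x̄)(x_{t+1}−x̄) = 30.9136
γ_1 = 30.9136 / 9 = 3.435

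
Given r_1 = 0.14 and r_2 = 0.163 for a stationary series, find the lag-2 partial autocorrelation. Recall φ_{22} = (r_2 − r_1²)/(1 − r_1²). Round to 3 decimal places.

0.146

φ_{22} = (r_2 − r_1²) / (1 − r_1²)
r_1² = (0.14)² = 0.0196
Numerator = 0.163 − 0.0196 = 0.1434; denominator = 1 − 0.0196 = 0.9804
φ_{22} = 0.1434 / 0.9804 = 0.146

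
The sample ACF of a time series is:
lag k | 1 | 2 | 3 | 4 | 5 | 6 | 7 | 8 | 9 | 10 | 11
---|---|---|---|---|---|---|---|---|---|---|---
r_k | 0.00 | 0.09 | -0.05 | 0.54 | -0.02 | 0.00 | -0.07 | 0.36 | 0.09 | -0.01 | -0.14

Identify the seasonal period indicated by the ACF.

4

The largest autocorrelation is r_4 = 0.54, with a weaker echo at lag 8 (0.36); the remaining lags stay at or below 0.09.
The dominant spike at lag 4 indicates a seasonal period of 4.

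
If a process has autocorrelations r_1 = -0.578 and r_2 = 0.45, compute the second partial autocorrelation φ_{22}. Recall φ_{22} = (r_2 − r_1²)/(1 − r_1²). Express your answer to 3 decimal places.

0.174

φ_{22} = (r_2 − r_1²) / (1 − r_1²)
r_1² = (-0.578)² = 0.334084
Numerator = 0.45 − 0.3341 = 0.1159; denominator = 1 − 0.3341 = 0.6659
φ_{22} = 0.1159 / 0.6659 = 0.174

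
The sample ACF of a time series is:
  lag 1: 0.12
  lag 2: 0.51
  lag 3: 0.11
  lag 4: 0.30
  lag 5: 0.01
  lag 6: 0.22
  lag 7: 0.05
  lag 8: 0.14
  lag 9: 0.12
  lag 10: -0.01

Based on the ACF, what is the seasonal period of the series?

The largest autocorrelation is r_2 = 0.51, with weaker echoes at lags 4 (0.30) and 6 (0.22); the remaining lags stay at or below 0.14.
The dominant spike at lag 2 indicates a seasonal period of 2.

2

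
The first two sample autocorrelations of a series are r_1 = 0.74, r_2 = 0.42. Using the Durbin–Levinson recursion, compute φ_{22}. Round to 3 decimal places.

-0.282

φ_{22} = (r_2 − r_1²) / (1 − r_1²)
r_1² = (0.74)² = 0.5476
Numerator = 0.42 − 0.5476 = -0.1276; denominator = 1 − 0.5476 = 0.4524
φ_{22} = -0.1276 / 0.4524 = -0.282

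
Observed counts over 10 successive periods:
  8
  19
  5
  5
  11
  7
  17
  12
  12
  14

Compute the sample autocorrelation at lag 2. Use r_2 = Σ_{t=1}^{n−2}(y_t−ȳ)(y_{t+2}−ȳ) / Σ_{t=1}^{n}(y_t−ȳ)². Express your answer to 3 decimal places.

-0.005

Mean ȳ = (8 + 19 + 5 + 5 + 11 + 7 + 17 + 12 + 12 + 14)/10 = 11.0000
Numerator Σ_{t=1}^{8}(y_t−ȳ)(y_{t+2}−ȳ) = -1.0000
Denominator Σ(y_t−ȳ)² = 208.0000
r_2 = -1.0000 / 208.0000 = -0.005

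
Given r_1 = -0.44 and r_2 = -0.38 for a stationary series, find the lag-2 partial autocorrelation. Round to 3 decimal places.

-0.711

φ_{22} = (r_2 − r_1²) / (1 − r_1²)
r_1² = (-0.44)² = 0.1936
Numerator = -0.38 − 0.1936 = -0.5736; denominator = 1 − 0.1936 = 0.8064
φ_{22} = -0.5736 / 0.8064 = -0.711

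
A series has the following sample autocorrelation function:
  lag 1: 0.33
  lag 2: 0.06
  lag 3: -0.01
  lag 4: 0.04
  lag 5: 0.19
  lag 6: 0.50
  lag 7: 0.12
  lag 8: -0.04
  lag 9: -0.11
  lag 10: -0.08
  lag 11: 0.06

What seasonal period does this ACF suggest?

The largest autocorrelation is r_6 = 0.50; the remaining lags stay at or below 0.33. The elevated value at lag 1 (0.33), dropping to 0.06 at lag 2, reflects decaying short-term dependence rather than seasonality.
The dominant spike at lag 6 indicates a seasonal period of 6.

6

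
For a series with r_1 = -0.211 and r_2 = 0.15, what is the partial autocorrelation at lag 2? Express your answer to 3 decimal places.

0.110

φ_{22} = (r_2 − r_1²) / (1 − r_1²)
r_1² = (-0.211)² = 0.044521
Numerator = 0.15 − 0.0445 = 0.1055; denominator = 1 − 0.0445 = 0.9555
φ_{22} = 0.1055 / 0.9555 = 0.110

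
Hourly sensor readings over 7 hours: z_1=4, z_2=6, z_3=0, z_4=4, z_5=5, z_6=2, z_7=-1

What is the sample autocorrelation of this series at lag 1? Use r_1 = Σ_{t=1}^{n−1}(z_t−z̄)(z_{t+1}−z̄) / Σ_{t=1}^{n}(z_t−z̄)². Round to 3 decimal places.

Mean z̄ = (4 + 6 + 0 + 4 + 5 + 2 − 1)/7 = 2.8571
Deviations from mean: 1.1429, 3.1429, -2.8571, 1.1429, 2.1429, -0.8571, -3.8571
Numerator Σ_{t=1}^{6}(z_t−z̄)(z_{t+1}−z̄) = -4.7347
Denominator Σ(z_t−z̄)² = 40.8571
r_1 = -4.7347 / 40.8571 = -0.116

-0.116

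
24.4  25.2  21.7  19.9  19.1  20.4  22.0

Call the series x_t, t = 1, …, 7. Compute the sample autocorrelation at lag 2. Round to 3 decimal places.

-0.137

Mean x̄ = (24.4 + 25.2 + 21.7 + 19.9 + 19.1 + 20.4 + 22.0)/7 = 21.8143
Σ(x_t−x̄)(x_{t+2}−x̄) = (-0.2955) + (-6.4812) + (0.3102) + (2.7073) + (-0.5041) = -4.2633
Denominator Σ(x_t−x̄)² = 31.2286
r_2 = -4.2633 / 31.2286 = -0.137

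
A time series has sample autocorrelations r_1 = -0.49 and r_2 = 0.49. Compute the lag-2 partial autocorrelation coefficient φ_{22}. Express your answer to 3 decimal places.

0.329

φ_{22} = (r_2 − r_1²) / (1 − r_1²)
r_1² = (-0.49)² = 0.2401
Numerator = 0.49 − 0.2401 = 0.2499; denominator = 1 − 0.2401 = 0.7599
φ_{22} = 0.2499 / 0.7599 = 0.329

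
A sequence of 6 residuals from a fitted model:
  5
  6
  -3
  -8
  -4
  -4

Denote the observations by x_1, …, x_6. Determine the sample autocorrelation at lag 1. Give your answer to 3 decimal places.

0.452

Mean x̄ = (5 + 6 − 3 − 8 − 4 − 4)/6 = -1.3333
Σ(x_t−x̄)(x_{t+1}−x̄) = (46.4444) + (-12.2222) + (11.1111) + (17.7778) + (7.1111) = 70.2222
Denominator Σ(x_t−x̄)² = 155.3333
r_1 = 70.2222 / 155.3333 = 0.452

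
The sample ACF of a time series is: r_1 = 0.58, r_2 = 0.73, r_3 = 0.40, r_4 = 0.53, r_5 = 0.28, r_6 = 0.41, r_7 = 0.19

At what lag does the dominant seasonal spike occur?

2

The largest autocorrelation is r_2 = 0.73; the remaining lags stay at or below 0.58.
The dominant spike at lag 2 indicates a seasonal period of 2.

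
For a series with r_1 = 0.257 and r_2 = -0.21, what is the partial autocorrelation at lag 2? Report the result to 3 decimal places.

φ_{22} = (r_2 − r_1²) / (1 − r_1²)
r_1² = (0.257)² = 0.066049
Numerator = -0.21 − 0.0660 = -0.2760; denominator = 1 − 0.0660 = 0.9340
φ_{22} = -0.2760 / 0.9340 = -0.296

-0.296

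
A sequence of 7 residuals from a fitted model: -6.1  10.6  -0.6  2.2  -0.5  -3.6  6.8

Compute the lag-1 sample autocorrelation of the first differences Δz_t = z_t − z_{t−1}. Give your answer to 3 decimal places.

-0.439

First differences Δz: 16.7, -11.2, 2.8, -2.7, -3.1, 10.4
Mean of differences = 2.1500
Numerator Σ(Δz_t−Δz̄)(Δz_{t+1}−Δz̄) = -223.9225
Denominator Σ(Δz_t−Δz̄)² = 509.4950
r_1(Δz) = -223.9225 / 509.4950 = -0.439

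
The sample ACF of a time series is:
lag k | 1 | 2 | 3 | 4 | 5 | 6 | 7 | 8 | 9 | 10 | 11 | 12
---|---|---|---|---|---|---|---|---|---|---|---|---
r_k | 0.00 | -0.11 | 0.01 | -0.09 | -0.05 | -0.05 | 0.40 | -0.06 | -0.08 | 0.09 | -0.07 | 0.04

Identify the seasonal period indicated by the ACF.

7

The largest autocorrelation is r_7 = 0.40; the remaining lags stay at or below 0.09.
The dominant spike at lag 7 indicates a seasonal period of 7.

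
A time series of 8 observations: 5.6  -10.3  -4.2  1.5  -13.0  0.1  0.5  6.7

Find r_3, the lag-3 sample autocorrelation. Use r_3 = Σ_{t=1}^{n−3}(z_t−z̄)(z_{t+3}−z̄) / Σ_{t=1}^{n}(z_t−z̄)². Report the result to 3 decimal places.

Mean z̄ = (5.6 − 10.3 − 4.2 + 1.5 − 13.0 + 0.1 + 0.5 + 6.7)/8 = -1.6375
Numerator Σ_{t=1}^{5}(z_t−z̄)(z_{t+3}−z̄) = 28.6545
Denominator Σ(z_t−z̄)² = 350.0388
r_3 = 28.6545 / 350.0388 = 0.082

0.082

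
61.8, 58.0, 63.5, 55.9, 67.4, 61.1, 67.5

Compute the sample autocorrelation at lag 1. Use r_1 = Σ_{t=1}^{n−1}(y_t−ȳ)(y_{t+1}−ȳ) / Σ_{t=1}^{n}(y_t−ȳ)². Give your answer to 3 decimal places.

-0.488

Mean ȳ = (61.8 + 58.0 + 63.5 + 55.9 + 67.4 + 61.1 + 67.5)/7 = 62.1714
Σ(y_t−ȳ)(y_{t+1}−ȳ) = (1.5494) + (-5.5420) + (-8.3320) + (-32.7906) + (-5.6020) + (-5.7092) = -56.4265
Denominator Σ(y_t−ȳ)² = 115.5143
r_1 = -56.4265 / 115.5143 = -0.488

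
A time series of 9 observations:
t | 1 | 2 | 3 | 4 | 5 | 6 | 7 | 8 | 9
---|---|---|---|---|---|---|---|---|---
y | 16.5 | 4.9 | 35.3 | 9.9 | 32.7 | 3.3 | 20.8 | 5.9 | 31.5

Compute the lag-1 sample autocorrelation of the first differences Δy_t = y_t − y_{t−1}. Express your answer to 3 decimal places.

-0.833

First differences Δy: -11.6, 30.4, -25.4, 22.8, -29.4, 17.5, -14.9, 25.6
Mean of differences = 1.8750
Numerator Σ(Δy_t−Δȳ)(Δy_{t+1}−Δȳ) = -3536.3206
Denominator Σ(Δy_t−Δȳ)² = 4243.5750
r_1(Δy) = -3536.3206 / 4243.5750 = -0.833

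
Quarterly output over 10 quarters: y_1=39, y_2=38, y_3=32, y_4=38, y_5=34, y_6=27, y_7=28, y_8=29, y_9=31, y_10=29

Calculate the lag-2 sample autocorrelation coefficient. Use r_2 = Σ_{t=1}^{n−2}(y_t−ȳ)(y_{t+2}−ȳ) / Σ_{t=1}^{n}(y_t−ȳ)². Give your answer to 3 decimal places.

Mean ȳ = (39 + 38 + 32 + 38 + 34 + 27 + 28 + 29 + 31 + 29)/10 = 32.5000
Numerator Σ_{t=1}^{8}(y_t−ȳ)(y_{t+2}−ȳ) = 27.5000
Denominator Σ(y_t−ȳ)² = 182.5000
r_2 = 27.5000 / 182.5000 = 0.151

0.151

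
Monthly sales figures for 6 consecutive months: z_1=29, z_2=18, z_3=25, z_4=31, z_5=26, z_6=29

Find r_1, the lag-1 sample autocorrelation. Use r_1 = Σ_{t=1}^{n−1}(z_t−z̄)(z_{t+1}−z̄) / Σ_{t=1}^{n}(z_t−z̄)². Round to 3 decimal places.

-0.184

Mean z̄ = (29 + 18 + 25 + 31 + 26 + 29)/6 = 26.3333
Deviations from mean: 2.6667, -8.3333, -1.3333, 4.6667, -0.3333, 2.6667
Σ(z_t−z̄)(z_{t+1}−z̄) = (-22.2222) + (11.1111) + (-6.2222) + (-1.5556) + (-0.8889) = -19.7778
Denominator Σ(z_t−z̄)² = 107.3333
r_1 = -19.7778 / 107.3333 = -0.184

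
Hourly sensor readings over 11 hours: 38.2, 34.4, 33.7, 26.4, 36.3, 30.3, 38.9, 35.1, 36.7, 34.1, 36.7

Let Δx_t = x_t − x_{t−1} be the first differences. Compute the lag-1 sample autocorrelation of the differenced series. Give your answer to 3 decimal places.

First differences Δx: -3.8, -0.7, -7.3, 9.9, -6.0, 8.6, -3.8, 1.6, -2.6, 2.6
Mean of differences = -0.1500
Numerator Σ(Δx_t−Δx̄)(Δx_{t+1}−Δx̄) = -225.2475
Denominator Σ(Δx_t−Δx̄)² = 306.4850
r_1(Δx) = -225.2475 / 306.4850 = -0.735

-0.735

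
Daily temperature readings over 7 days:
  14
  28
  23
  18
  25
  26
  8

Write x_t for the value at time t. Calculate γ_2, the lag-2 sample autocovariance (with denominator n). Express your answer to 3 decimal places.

-13.268

Mean x̄ = (14 + 28 + 23 + 18 + 25 + 26 + 8)/7 = 20.2857
Deviations: -6.2857, 7.7143, 2.7143, -2.2857, 4.7143, 5.7143, -12.2857
Σ_{t=1}^{5}(x_t−x̄)(x_{t+2}−x̄) = -92.8776
γ_2 = -92.8776 / 7 = -13.268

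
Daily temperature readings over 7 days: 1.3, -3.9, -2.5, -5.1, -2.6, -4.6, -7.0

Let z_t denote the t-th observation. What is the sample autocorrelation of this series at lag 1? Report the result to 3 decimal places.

Mean z̄ = (1.3 − 3.9 − 2.5 − 5.1 − 2.6 − 4.6 − 7.0)/7 = -3.4857
Deviations from mean: 4.7857, -0.4143, 0.9857, -1.6143, 0.8857, -1.1143, -3.5143
Σ(z_t−z̄)(z_{t+1}−z̄) = (-1.9827) + (-0.4084) + (-1.5912) + (-1.4298) + (-0.9869) + (3.9159) = -2.4831
Denominator Σ(z_t−z̄)² = 41.0286
r_1 = -2.4831 / 41.0286 = -0.061

-0.061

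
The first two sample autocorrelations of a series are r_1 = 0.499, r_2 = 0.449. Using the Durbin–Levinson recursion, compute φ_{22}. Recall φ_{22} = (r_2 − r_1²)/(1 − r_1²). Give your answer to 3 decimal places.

φ_{22} = (r_2 − r_1²) / (1 − r_1²)
r_1² = (0.499)² = 0.249001
Numerator = 0.449 − 0.2490 = 0.2000; denominator = 1 − 0.2490 = 0.7510
φ_{22} = 0.2000 / 0.7510 = 0.266

0.266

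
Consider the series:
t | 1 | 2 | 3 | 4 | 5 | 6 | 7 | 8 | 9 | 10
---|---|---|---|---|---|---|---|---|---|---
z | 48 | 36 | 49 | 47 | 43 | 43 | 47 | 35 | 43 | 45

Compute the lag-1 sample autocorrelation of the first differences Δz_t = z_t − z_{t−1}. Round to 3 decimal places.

First differences Δz: -12, 13, -2, -4, 0, 4, -12, 8, 2
Mean of differences = -0.3333
Numerator Σ(Δz_t−Δz̄)(Δz_{t+1}−Δz̄) = -299.7778
Denominator Σ(Δz_t−Δz̄)² = 560.0000
r_1(Δz) = -299.7778 / 560.0000 = -0.535

-0.535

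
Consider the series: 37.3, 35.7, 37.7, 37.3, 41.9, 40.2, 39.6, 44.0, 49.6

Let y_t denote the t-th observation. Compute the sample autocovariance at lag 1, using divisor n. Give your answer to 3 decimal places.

Mean ȳ = (37.3 + 35.7 + 37.7 + 37.3 + 41.9 + 40.2 + 39.6 + 44.0 + 49.6)/9 = 40.3667
Σ_{t=1}^{8}(y_t−ȳ)(y_{t+1}−ȳ) = 60.8656
γ_1 = 60.8656 / 9 = 6.763

6.763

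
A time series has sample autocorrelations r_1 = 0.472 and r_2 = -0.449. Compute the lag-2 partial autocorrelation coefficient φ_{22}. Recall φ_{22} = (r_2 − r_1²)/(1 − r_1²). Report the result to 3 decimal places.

-0.864

φ_{22} = (r_2 − r_1²) / (1 − r_1²)
r_1² = (0.472)² = 0.222784
Numerator = -0.449 − 0.2228 = -0.6718; denominator = 1 − 0.2228 = 0.7772
φ_{22} = -0.6718 / 0.7772 = -0.864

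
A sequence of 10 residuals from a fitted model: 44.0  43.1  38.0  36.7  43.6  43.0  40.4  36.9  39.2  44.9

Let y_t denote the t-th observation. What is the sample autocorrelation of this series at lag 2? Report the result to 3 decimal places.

-0.679

Mean ȳ = (44.0 + 43.1 + 38.0 + 36.7 + 43.6 + 43.0 + 40.4 + 36.9 + 39.2 + 44.9)/10 = 40.9800
Numerator Σ_{t=1}^{8}(y_t−ȳ)(y_{t+2}−ȳ) = -59.2488
Denominator Σ(y_t−ȳ)² = 87.2760
r_2 = -59.2488 / 87.2760 = -0.679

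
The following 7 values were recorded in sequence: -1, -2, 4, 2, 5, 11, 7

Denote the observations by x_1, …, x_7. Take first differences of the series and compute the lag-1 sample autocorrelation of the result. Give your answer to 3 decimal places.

First differences Δx: -1, 6, -2, 3, 6, -4
Mean of differences = 1.3333
Numerator Σ(Δx_t−Δx̄)(Δx_{t+1}−Δx̄) = -49.1111
Denominator Σ(Δx_t−Δx̄)² = 91.3333
r_1(Δx) = -49.1111 / 91.3333 = -0.538

-0.538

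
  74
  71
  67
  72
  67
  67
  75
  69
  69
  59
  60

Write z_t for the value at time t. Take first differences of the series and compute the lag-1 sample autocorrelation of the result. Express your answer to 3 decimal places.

-0.428

First differences Δz: -3, -4, 5, -5, 0, 8, -6, 0, -10, 1
Mean of differences = -1.4000
Numerator Σ(Δz_t−Δz̄)(Δz_{t+1}−Δz̄) = -109.7600
Denominator Σ(Δz_t−Δz̄)² = 256.4000
r_1(Δz) = -109.7600 / 256.4000 = -0.428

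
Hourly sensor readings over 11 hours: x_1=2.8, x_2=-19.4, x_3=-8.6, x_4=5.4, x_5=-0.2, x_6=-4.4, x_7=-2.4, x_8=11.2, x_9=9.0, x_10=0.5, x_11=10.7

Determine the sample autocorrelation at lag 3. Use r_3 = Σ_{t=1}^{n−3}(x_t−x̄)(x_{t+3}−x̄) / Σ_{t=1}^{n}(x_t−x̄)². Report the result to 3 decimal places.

Mean x̄ = (2.8 − 19.4 − 8.6 + 5.4 − 0.2 − 4.4 − 2.4 + 11.2 + 9.0 + 0.5 + 10.7)/11 = 0.4182
Numerator Σ_{t=1}^{8}(x_t−x̄)(x_{t+3}−x̄) = 116.1408
Denominator Σ(x_t−x̄)² = 831.7364
r_3 = 116.1408 / 831.7364 = 0.140

0.140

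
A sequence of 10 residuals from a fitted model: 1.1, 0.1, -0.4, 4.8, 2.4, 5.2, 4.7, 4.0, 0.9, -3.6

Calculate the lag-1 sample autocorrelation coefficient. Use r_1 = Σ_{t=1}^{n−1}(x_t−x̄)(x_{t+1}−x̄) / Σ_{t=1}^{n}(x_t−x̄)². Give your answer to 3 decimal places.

0.282

Mean x̄ = (1.1 + 0.1 − 0.4 + 4.8 + 2.4 + 5.2 + 4.7 + 4.0 + 0.9 − 3.6)/10 = 1.9200
Numerator Σ_{t=1}^{9}(x_t−x̄)(x_{t+1}−x̄) = 20.3996
Denominator Σ(x_t−x̄)² = 72.2160
r_1 = 20.3996 / 72.2160 = 0.282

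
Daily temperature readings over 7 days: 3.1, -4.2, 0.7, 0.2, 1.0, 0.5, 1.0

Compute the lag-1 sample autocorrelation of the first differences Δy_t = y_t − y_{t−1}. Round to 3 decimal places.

-0.484

First differences Δy: -7.3, 4.9, -0.5, 0.8, -0.5, 0.5
Mean of differences = -0.3500
Numerator Σ(Δy_t−Δȳ)(Δy_{t+1}−Δȳ) = -37.7475
Denominator Σ(Δy_t−Δȳ)² = 77.9550
r_1(Δy) = -37.7475 / 77.9550 = -0.484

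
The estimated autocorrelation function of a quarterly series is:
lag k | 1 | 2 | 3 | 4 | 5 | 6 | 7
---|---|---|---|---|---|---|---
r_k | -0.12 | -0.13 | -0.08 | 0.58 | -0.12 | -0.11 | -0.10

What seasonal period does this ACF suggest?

4

The largest autocorrelation is r_4 = 0.58; the remaining lags stay at or below -0.08.
The dominant spike at lag 4 indicates a seasonal period of 4.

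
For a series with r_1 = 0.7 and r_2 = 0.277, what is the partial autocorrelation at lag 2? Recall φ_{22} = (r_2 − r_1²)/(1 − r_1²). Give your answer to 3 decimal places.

-0.418

φ_{22} = (r_2 − r_1²) / (1 − r_1²)
r_1² = (0.7)² = 0.49
Numerator = 0.277 − 0.4900 = -0.2130; denominator = 1 − 0.4900 = 0.5100
φ_{22} = -0.2130 / 0.5100 = -0.418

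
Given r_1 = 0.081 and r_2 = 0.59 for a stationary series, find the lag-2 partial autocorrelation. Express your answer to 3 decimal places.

0.587

φ_{22} = (r_2 − r_1²) / (1 − r_1²)
r_1² = (0.081)² = 0.006561
Numerator = 0.59 − 0.0066 = 0.5834; denominator = 1 − 0.0066 = 0.9934
φ_{22} = 0.5834 / 0.9934 = 0.587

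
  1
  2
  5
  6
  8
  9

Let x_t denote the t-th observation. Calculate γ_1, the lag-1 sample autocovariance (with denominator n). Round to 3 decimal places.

Mean x̄ = (1 + 2 + 5 + 6 + 8 + 9)/6 = 5.1667
Deviations: -4.1667, -3.1667, -0.1667, 0.8333, 2.8333, 3.8333
Σ_{t=1}^{5}(x_t−x̄)(x_{t+1}−x̄) = 26.8056
γ_1 = 26.8056 / 6 = 4.468

4.468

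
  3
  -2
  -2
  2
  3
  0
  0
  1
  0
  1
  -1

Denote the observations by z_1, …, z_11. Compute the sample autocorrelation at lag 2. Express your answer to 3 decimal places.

-0.561

Mean z̄ = (3 − 2 − 2 + 2 + 3 + 0 + 0 + 1 + 0 + 1 − 1)/11 = 0.4545
Numerator Σ_{t=1}^{9}(z_t−z̄)(z_{t+2}−z̄) = -17.2314
Denominator Σ(z_t−z̄)² = 30.7273
r_2 = -17.2314 / 30.7273 = -0.561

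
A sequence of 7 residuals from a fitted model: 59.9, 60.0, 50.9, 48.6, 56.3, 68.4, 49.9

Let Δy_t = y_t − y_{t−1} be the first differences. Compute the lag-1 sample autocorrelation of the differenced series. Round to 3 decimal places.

-0.189

First differences Δy: 0.1, -9.1, -2.3, 7.7, 12.1, -18.5
Mean of differences = -1.6667
Numerator Σ(Δy_t−Δȳ)(Δy_{t+1}−Δȳ) = -117.1478
Denominator Σ(Δy_t−Δȳ)² = 619.3933
r_1(Δy) = -117.1478 / 619.3933 = -0.189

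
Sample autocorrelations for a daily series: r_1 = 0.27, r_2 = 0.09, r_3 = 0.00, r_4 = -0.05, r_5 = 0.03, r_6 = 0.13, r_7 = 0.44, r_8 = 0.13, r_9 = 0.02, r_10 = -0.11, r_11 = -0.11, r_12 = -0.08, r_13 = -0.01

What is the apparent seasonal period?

7

The largest autocorrelation is r_7 = 0.44; the remaining lags stay at or below 0.27. The elevated value at lag 1 (0.27), dropping to 0.09 at lag 2, reflects decaying short-term dependence rather than seasonality.
The dominant spike at lag 7 indicates a seasonal period of 7.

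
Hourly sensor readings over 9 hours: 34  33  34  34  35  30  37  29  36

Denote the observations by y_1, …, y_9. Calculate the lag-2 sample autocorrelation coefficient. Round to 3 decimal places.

0.528

Mean ȳ = (34 + 33 + 34 + 34 + 35 + 30 + 37 + 29 + 36)/9 = 33.5556
Σ(y_t−ȳ)(y_{t+2}−ȳ) = (0.1975) + (-0.2469) + (0.6420) + (-1.5802) + (4.9753) + (16.1975) + (8.4198) = 28.6049
Denominator Σ(y_t−ȳ)² = 54.2222
r_2 = 28.6049 / 54.2222 = 0.528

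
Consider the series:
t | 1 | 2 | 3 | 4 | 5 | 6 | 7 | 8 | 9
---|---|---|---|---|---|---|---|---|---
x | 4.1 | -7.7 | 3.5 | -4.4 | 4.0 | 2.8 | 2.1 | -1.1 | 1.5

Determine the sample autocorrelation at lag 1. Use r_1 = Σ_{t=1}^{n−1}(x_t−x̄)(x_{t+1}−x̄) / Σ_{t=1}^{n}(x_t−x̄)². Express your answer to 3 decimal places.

Mean x̄ = (4.1 − 7.7 + 3.5 − 4.4 + 4.0 + 2.8 + 2.1 − 1.1 + 1.5)/9 = 0.5333
Numerator Σ_{t=1}^{8}(x_t−x̄)(x_{t+1}−x̄) = -78.2578
Denominator Σ(x_t−x̄)² = 136.8600
r_1 = -78.2578 / 136.8600 = -0.572

-0.572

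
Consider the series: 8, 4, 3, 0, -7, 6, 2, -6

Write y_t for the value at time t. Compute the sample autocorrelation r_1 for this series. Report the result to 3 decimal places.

Mean ȳ = (8 + 4 + 3 + 0 − 7 + 6 + 2 − 6)/8 = 1.2500
Deviations from mean: 6.7500, 2.7500, 1.7500, -1.2500, -8.2500, 4.7500, 0.7500, -7.2500
Σ(y_t−ȳ)(y_{t+1}−ȳ) = (18.5625) + (4.8125) + (-2.1875) + (10.3125) + (-39.1875) + (3.5625) + (-5.4375) = -9.5625
Denominator Σ(y_t−ȳ)² = 201.5000
r_1 = -9.5625 / 201.5000 = -0.047

-0.047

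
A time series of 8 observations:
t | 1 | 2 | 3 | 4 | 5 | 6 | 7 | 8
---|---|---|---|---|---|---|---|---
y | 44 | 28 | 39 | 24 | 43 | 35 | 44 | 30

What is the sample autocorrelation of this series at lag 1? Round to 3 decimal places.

-0.630

Mean ȳ = (44 + 28 + 39 + 24 + 43 + 35 + 44 + 30)/8 = 35.8750
Deviations from mean: 8.1250, -7.8750, 3.1250, -11.8750, 7.1250, -0.8750, 8.1250, -5.8750
Σ(y_t−ȳ)(y_{t+1}−ȳ) = (-63.9844) + (-24.6094) + (-37.1094) + (-84.6094) + (-6.2344) + (-7.1094) + (-47.7344) = -271.3906
Denominator Σ(y_t−ȳ)² = 430.8750
r_1 = -271.3906 / 430.8750 = -0.630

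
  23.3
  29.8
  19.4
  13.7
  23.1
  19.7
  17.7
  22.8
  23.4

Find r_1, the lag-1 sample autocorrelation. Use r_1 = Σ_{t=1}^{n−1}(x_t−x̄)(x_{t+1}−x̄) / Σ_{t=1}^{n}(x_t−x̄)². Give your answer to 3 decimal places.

Mean x̄ = (23.3 + 29.8 + 19.4 + 13.7 + 23.1 + 19.7 + 17.7 + 22.8 + 23.4)/9 = 21.4333
Numerator Σ_{t=1}^{8}(x_t−x̄)(x_{t+1}−x̄) = 2.6089
Denominator Σ(x_t−x̄)² = 162.8800
r_1 = 2.6089 / 162.8800 = 0.016

0.016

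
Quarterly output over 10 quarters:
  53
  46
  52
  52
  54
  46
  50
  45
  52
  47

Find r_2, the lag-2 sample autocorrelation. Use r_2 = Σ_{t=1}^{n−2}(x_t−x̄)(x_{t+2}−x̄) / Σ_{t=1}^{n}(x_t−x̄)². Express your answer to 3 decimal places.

0.319

Mean x̄ = (53 + 46 + 52 + 52 + 54 + 46 + 50 + 45 + 52 + 47)/10 = 49.7000
Numerator Σ_{t=1}^{8}(x_t−x̄)(x_{t+2}−x̄) = 32.5200
Denominator Σ(x_t−x̄)² = 102.1000
r_2 = 32.5200 / 102.1000 = 0.319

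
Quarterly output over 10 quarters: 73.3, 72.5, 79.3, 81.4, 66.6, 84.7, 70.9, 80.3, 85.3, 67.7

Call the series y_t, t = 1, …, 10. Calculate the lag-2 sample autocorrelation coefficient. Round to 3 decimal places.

-0.026

Mean ȳ = (73.3 + 72.5 + 79.3 + 81.4 + 66.6 + 84.7 + 70.9 + 80.3 + 85.3 + 67.7)/10 = 76.2000
Numerator Σ_{t=1}^{8}(y_t−ȳ)(y_{t+2}−ȳ) = -11.1400
Denominator Σ(y_t−ȳ)² = 423.1200
r_2 = -11.1400 / 423.1200 = -0.026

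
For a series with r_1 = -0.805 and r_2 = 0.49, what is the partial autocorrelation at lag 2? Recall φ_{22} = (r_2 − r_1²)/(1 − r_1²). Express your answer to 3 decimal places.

φ_{22} = (r_2 − r_1²) / (1 − r_1²)
r_1² = (-0.805)² = 0.648025
Numerator = 0.49 − 0.6480 = -0.1580; denominator = 1 − 0.6480 = 0.3520
φ_{22} = -0.1580 / 0.3520 = -0.449

-0.449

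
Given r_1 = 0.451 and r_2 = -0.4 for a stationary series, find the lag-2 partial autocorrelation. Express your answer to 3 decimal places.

φ_{22} = (r_2 − r_1²) / (1 − r_1²)
r_1² = (0.451)² = 0.203401
Numerator = -0.4 − 0.2034 = -0.6034; denominator = 1 − 0.2034 = 0.7966
φ_{22} = -0.6034 / 0.7966 = -0.757

-0.757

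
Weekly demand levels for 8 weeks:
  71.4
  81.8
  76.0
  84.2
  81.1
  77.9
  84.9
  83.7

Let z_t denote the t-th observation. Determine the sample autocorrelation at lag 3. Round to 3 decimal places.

Mean z̄ = (71.4 + 81.8 + 76.0 + 84.2 + 81.1 + 77.9 + 84.9 + 83.7)/8 = 80.1250
Deviations from mean: -8.7250, 1.6750, -4.1250, 4.0750, 0.9750, -2.2250, 4.7750, 3.5750
Σ(z_t−z̄)(z_{t+3}−z̄) = (-35.5544) + (1.6331) + (9.1781) + (19.4581) + (3.4856) = -1.7994
Denominator Σ(z_t−z̄)² = 154.0350
r_3 = -1.7994 / 154.0350 = -0.012

-0.012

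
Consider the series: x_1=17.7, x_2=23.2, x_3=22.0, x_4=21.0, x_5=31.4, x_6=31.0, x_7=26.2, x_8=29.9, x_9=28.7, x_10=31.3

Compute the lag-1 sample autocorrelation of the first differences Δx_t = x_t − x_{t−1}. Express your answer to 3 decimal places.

First differences Δx: 5.5, -1.2, -1.0, 10.4, -0.4, -4.8, 3.7, -1.2, 2.6
Mean of differences = 1.5111
Numerator Σ(Δx_t−Δx̄)(Δx_{t+1}−Δx̄) = -53.9546
Denominator Σ(Δx_t−Δx̄)² = 165.3889
r_1(Δx) = -53.9546 / 165.3889 = -0.326

-0.326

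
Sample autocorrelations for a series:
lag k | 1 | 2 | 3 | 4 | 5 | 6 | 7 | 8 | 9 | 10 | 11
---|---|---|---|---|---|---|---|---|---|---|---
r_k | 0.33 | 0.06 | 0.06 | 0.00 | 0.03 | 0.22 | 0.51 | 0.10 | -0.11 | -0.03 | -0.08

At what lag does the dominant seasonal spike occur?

7

The largest autocorrelation is r_7 = 0.51; the remaining lags stay at or below 0.33. The elevated value at lag 1 (0.33), dropping to 0.06 at lag 2, reflects decaying short-term dependence rather than seasonality.
The dominant spike at lag 7 indicates a seasonal period of 7.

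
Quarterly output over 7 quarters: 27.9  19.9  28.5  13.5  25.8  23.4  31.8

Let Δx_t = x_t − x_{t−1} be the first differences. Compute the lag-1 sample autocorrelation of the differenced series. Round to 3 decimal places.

First differences Δx: -8.0, 8.6, -15.0, 12.3, -2.4, 8.4
Mean of differences = 0.6500
Numerator Σ(Δx_t−Δx̄)(Δx_{t+1}−Δx̄) = -434.6775
Denominator Σ(Δx_t−Δx̄)² = 588.0350
r_1(Δx) = -434.6775 / 588.0350 = -0.739

-0.739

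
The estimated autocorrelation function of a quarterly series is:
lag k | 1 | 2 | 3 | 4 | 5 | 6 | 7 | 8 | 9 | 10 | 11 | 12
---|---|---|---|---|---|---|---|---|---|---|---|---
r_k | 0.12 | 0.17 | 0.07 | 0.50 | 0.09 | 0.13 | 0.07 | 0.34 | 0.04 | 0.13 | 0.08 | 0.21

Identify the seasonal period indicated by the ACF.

4

The largest autocorrelation is r_4 = 0.50, with weaker echoes at lags 8 (0.34) and 12 (0.21); the remaining lags stay at or below 0.17.
The dominant spike at lag 4 indicates a seasonal period of 4.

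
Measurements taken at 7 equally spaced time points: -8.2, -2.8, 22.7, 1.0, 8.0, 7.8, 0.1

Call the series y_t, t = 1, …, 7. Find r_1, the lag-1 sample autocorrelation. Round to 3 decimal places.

-0.189

Mean ȳ = (-8.2 − 2.8 + 22.7 + 1.0 + 8.0 + 7.8 + 0.1)/7 = 4.0857
Deviations from mean: -12.2857, -6.8857, 18.6143, -3.0857, 3.9143, 3.7143, -3.9857
Σ(y_t−ȳ)(y_{t+1}−ȳ) = (84.5959) + (-128.1727) + (-57.4384) + (-12.0784) + (14.5388) + (-14.8041) = -113.3588
Denominator Σ(y_t−ȳ)² = 599.3686
r_1 = -113.3588 / 599.3686 = -0.189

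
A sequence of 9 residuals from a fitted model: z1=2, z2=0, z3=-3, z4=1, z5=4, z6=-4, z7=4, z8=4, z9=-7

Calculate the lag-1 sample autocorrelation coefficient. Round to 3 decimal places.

-0.344

Mean z̄ = (2 + 0 − 3 + 1 + 4 − 4 + 4 + 4 − 7)/9 = 0.1111
Numerator Σ_{t=1}^{8}(z_t−z̄)(z_{t+1}−z̄) = -43.6790
Denominator Σ(z_t−z̄)² = 126.8889
r_1 = -43.6790 / 126.8889 = -0.344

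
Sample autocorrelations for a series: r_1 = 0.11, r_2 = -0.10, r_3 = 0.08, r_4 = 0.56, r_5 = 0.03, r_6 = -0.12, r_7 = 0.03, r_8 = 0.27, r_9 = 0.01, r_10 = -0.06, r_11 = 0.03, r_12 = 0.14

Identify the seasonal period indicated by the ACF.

4

The largest autocorrelation is r_4 = 0.56, with a weaker echo at lag 8 (0.27); the remaining lags stay at or below 0.14.
The dominant spike at lag 4 indicates a seasonal period of 4.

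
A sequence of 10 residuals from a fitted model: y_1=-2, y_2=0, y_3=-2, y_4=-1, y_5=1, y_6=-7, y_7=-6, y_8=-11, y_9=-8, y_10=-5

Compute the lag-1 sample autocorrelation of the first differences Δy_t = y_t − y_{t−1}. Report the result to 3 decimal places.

-0.348

First differences Δy: 2, -2, 1, 2, -8, 1, -5, 3, 3
Mean of differences = -0.3333
Numerator Σ(Δy_t−Δȳ)(Δy_{t+1}−Δȳ) = -41.7778
Denominator Σ(Δy_t−Δȳ)² = 120.0000
r_1(Δy) = -41.7778 / 120.0000 = -0.348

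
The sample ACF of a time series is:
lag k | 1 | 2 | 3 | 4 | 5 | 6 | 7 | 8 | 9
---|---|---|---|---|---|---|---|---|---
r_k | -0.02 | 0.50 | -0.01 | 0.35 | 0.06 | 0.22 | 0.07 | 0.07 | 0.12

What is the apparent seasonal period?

2

The largest autocorrelation is r_2 = 0.50, with weaker echoes at lags 4 (0.35) and 6 (0.22); the remaining lags stay at or below 0.12.
The dominant spike at lag 2 indicates a seasonal period of 2.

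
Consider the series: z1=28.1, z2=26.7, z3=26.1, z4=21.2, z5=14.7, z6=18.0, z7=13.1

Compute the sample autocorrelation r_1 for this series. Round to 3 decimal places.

Mean z̄ = (28.1 + 26.7 + 26.1 + 21.2 + 14.7 + 18.0 + 13.1)/7 = 21.1286
Deviations from mean: 6.9714, 5.5714, 4.9714, 0.0714, -6.4286, -3.1286, -8.0286
Σ(z_t−z̄)(z_{t+1}−z̄) = (38.8408) + (27.6980) + (0.3551) + (-0.4592) + (20.1122) + (25.1180) = 111.6649
Denominator Σ(z_t−z̄)² = 219.9343
r_1 = 111.6649 / 219.9343 = 0.508

0.508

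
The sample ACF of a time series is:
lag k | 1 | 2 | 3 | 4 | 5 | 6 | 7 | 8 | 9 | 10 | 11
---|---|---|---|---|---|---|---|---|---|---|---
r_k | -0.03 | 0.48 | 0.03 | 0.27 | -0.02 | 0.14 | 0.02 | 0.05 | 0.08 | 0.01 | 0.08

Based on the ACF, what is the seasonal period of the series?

The largest autocorrelation is r_2 = 0.48, with a weaker echo at lag 4 (0.27); the remaining lags stay at or below 0.14.
The dominant spike at lag 2 indicates a seasonal period of 2.

2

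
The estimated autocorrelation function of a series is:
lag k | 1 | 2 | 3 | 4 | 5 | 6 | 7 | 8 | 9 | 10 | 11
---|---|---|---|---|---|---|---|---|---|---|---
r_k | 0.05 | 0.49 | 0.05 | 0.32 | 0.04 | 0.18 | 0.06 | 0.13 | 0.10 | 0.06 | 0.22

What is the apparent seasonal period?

The largest autocorrelation is r_2 = 0.49, with a weaker echo at lag 4 (0.32); the remaining lags stay at or below 0.22.
The dominant spike at lag 2 indicates a seasonal period of 2.

2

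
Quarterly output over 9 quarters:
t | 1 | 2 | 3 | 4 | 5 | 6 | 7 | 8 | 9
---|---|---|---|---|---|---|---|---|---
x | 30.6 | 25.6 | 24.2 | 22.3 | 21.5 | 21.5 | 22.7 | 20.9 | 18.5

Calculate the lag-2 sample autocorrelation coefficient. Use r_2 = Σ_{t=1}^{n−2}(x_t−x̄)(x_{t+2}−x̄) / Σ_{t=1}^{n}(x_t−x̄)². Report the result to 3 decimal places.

0.123

Mean x̄ = (30.6 + 25.6 + 24.2 + 22.3 + 21.5 + 21.5 + 22.7 + 20.9 + 18.5)/9 = 23.0889
Σ(x_t−x̄)(x_{t+2}−x̄) = (8.3457) + (-1.9810) + (-1.7654) + (1.2535) + (0.6179) + (3.4779) + (1.7846) = 11.7331
Denominator Σ(x_t−x̄)² = 95.6289
r_2 = 11.7331 / 95.6289 = 0.123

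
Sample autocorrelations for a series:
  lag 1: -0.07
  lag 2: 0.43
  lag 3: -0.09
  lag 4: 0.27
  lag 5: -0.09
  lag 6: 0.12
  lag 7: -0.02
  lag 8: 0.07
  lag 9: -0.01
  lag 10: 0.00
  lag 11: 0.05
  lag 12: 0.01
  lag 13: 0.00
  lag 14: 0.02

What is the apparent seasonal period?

The largest autocorrelation is r_2 = 0.43, with a weaker echo at lag 4 (0.27); the remaining lags stay at or below 0.12.
The dominant spike at lag 2 indicates a seasonal period of 2.

2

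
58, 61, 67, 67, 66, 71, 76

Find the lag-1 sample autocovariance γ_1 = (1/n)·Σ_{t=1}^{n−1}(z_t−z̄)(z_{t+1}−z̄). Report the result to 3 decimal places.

Mean z̄ = (58 + 61 + 67 + 67 + 66 + 71 + 76)/7 = 66.5714
Σ_{t=1}^{6}(z_t−z̄)(z_{t+1}−z̄) = 84.5306
γ_1 = 84.5306 / 7 = 12.076

12.076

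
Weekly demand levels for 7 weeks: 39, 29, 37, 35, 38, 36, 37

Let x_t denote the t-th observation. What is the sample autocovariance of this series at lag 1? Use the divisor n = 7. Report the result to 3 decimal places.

Mean x̄ = (39 + 29 + 37 + 35 + 38 + 36 + 37)/7 = 35.8571
Deviations: 3.1429, -6.8571, 1.1429, -0.8571, 2.1429, 0.1429, 1.1429
Σ_{t=1}^{6}(x_t−x̄)(x_{t+1}−x̄) = -31.7347
γ_1 = -31.7347 / 7 = -4.534

-4.534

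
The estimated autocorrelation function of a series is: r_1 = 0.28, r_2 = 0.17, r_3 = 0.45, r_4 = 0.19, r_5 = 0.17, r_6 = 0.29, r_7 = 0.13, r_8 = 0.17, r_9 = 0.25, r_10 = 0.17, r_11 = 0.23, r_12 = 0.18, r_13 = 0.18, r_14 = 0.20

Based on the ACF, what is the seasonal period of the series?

3

The largest autocorrelation is r_3 = 0.45, with a weaker echo at lag 6 (0.29); the remaining lags stay at or below 0.28. The elevated value at lag 1 (0.28), dropping to 0.17 at lag 2, reflects decaying short-term dependence rather than seasonality.
The dominant spike at lag 3 indicates a seasonal period of 3.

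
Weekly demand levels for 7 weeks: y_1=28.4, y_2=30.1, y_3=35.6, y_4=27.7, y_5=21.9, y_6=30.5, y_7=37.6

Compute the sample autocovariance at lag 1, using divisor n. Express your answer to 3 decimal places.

Mean ȳ = (28.4 + 30.1 + 35.6 + 27.7 + 21.9 + 30.5 + 37.6)/7 = 30.2571
Deviations: -1.8571, -0.1571, 5.3429, -2.5571, -8.3571, 0.2429, 7.3429
Σ_{t=1}^{6}(y_t−ȳ)(y_{t+1}−ȳ) = 6.9139
γ_1 = 6.9139 / 7 = 0.988

0.988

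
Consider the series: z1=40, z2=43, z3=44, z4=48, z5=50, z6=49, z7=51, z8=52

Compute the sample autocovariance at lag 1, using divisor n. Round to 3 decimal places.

9.201

Mean z̄ = (40 + 43 + 44 + 48 + 50 + 49 + 51 + 52)/8 = 47.1250
Deviations: -7.1250, -4.1250, -3.1250, 0.8750, 2.8750, 1.8750, 3.8750, 4.8750
Σ_{t=1}^{7}(z_t−z̄)(z_{t+1}−z̄) = 73.6094
γ_1 = 73.6094 / 8 = 9.201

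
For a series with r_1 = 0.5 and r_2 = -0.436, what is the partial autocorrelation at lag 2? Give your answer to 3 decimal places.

-0.915

φ_{22} = (r_2 − r_1²) / (1 − r_1²)
r_1² = (0.5)² = 0.25
Numerator = -0.436 − 0.2500 = -0.6860; denominator = 1 − 0.2500 = 0.7500
φ_{22} = -0.6860 / 0.7500 = -0.915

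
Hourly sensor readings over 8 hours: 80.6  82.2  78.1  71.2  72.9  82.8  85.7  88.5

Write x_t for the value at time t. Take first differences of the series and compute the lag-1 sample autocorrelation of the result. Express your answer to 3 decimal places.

0.334

First differences Δx: 1.6, -4.1, -6.9, 1.7, 9.9, 2.9, 2.8
Mean of differences = 1.1286
Numerator Σ(Δx_t−Δx̄)(Δx_{t+1}−Δx̄) = 58.4363
Denominator Σ(Δx_t−Δx̄)² = 175.2143
r_1(Δx) = 58.4363 / 175.2143 = 0.334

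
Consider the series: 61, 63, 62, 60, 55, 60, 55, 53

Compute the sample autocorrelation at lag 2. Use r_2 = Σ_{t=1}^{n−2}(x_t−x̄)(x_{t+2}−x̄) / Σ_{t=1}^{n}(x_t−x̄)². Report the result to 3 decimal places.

0.093

Mean x̄ = (61 + 63 + 62 + 60 + 55 + 60 + 55 + 53)/8 = 58.6250
Deviations from mean: 2.3750, 4.3750, 3.3750, 1.3750, -3.6250, 1.3750, -3.6250, -5.6250
Σ(x_t−x̄)(x_{t+2}−x̄) = (8.0156) + (6.0156) + (-12.2344) + (1.8906) + (13.1406) + (-7.7344) = 9.0938
Denominator Σ(x_t−x̄)² = 97.8750
r_2 = 9.0938 / 97.8750 = 0.093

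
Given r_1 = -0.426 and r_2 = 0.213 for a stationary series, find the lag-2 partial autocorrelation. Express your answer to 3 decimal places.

0.039

φ_{22} = (r_2 − r_1²) / (1 − r_1²)
r_1² = (-0.426)² = 0.181476
Numerator = 0.213 − 0.1815 = 0.0315; denominator = 1 − 0.1815 = 0.8185
φ_{22} = 0.0315 / 0.8185 = 0.039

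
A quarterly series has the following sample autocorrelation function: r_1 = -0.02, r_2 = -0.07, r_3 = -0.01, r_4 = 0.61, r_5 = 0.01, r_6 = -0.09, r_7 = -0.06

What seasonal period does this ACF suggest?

The largest autocorrelation is r_4 = 0.61; the remaining lags stay at or below 0.01.
The dominant spike at lag 4 indicates a seasonal period of 4.

4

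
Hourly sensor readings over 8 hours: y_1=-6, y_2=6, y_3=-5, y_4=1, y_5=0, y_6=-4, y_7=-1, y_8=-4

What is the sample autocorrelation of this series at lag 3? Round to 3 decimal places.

Mean ȳ = (-6 + 6 − 5 + 1 + 0 − 4 − 1 − 4)/8 = -1.6250
Deviations from mean: -4.3750, 7.6250, -3.3750, 2.6250, 1.6250, -2.3750, 0.6250, -2.3750
Σ(y_t−ȳ)(y_{t+3}−ȳ) = (-11.4844) + (12.3906) + (8.0156) + (1.6406) + (-3.8594) = 6.7031
Denominator Σ(y_t−ȳ)² = 109.8750
r_3 = 6.7031 / 109.8750 = 0.061

0.061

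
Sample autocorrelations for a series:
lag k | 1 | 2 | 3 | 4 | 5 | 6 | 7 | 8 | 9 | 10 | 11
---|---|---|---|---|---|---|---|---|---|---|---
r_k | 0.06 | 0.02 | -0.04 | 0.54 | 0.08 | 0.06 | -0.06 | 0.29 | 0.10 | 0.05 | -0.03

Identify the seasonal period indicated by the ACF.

4

The largest autocorrelation is r_4 = 0.54, with a weaker echo at lag 8 (0.29); the remaining lags stay at or below 0.10.
The dominant spike at lag 4 indicates a seasonal period of 4.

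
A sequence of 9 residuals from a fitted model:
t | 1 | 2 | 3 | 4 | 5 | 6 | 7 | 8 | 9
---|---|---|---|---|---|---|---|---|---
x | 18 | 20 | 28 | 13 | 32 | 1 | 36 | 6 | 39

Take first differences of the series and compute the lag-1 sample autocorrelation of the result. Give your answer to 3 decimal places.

First differences Δx: 2, 8, -15, 19, -31, 35, -30, 33
Mean of differences = 2.6250
Numerator Σ(Δx_t−Δx̄)(Δx_{t+1}−Δx̄) = -4073.1406
Denominator Σ(Δx_t−Δx̄)² = 4773.8750
r_1(Δx) = -4073.1406 / 4773.8750 = -0.853

-0.853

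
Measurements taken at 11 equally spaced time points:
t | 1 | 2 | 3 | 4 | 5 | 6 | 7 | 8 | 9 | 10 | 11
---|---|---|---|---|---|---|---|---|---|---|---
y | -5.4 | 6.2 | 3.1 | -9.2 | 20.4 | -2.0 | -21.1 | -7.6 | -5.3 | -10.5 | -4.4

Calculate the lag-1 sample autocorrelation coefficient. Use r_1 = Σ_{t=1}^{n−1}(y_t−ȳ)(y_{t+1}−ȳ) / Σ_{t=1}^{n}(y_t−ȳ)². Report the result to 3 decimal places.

Mean ȳ = (-5.4 + 6.2 + 3.1 − 9.2 + 20.4 − 2.0 − 21.1 − 7.6 − 5.3 − 10.5 − 4.4)/11 = -3.2545
Numerator Σ_{t=1}^{10}(y_t−ȳ)(y_{t+1}−ȳ) = -21.7802
Denominator Σ(y_t−ȳ)² = 1126.1673
r_1 = -21.7802 / 1126.1673 = -0.019

-0.019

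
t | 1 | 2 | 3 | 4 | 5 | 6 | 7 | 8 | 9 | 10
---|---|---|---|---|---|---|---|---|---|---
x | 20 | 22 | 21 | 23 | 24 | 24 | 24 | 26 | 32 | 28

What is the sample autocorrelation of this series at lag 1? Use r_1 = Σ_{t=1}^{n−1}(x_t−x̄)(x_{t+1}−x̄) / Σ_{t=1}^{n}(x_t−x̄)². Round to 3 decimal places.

0.563

Mean x̄ = (20 + 22 + 21 + 23 + 24 + 24 + 24 + 26 + 32 + 28)/10 = 24.4000
Numerator Σ_{t=1}^{9}(x_t−x̄)(x_{t+1}−x̄) = 63.2400
Denominator Σ(x_t−x̄)² = 112.4000
r_1 = 63.2400 / 112.4000 = 0.563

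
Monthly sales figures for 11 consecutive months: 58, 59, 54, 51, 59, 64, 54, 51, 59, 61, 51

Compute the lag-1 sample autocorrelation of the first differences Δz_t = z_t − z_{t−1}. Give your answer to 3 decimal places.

First differences Δz: 1, -5, -3, 8, 5, -10, -3, 8, 2, -10
Mean of differences = -0.7000
Numerator Σ(Δz_t−Δz̄)(Δz_{t+1}−Δz̄) = -21.0900
Denominator Σ(Δz_t−Δz̄)² = 396.1000
r_1(Δz) = -21.0900 / 396.1000 = -0.053

-0.053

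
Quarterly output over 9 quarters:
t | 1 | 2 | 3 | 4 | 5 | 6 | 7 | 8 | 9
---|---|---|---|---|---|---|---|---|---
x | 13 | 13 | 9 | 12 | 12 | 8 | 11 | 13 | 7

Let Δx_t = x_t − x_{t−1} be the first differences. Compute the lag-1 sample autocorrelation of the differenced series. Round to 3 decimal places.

First differences Δx: 0, -4, 3, 0, -4, 3, 2, -6
Mean of differences = -0.7500
Numerator Σ(Δx_t−Δx̄)(Δx_{t+1}−Δx̄) = -30.5625
Denominator Σ(Δx_t−Δx̄)² = 85.5000
r_1(Δx) = -30.5625 / 85.5000 = -0.357

-0.357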